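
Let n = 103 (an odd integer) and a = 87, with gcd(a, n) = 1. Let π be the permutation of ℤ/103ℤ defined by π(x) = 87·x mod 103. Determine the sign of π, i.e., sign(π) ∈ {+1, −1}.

-1

Orbit of 55 under x↦87x: [55, 47, 72, 84, 98, 80, 59]… (length divides ord_103(87)).
Decompose π into cycles: lengths [102, 1] (2 cycles, including the fixed point 0).
n − c = 103 − 2 = 101; sign = (−1)^101 = -1.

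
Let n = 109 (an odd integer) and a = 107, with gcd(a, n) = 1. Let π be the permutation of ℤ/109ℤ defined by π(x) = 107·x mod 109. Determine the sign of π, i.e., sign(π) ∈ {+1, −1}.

-1

Orbit of 1 under x↦107x: [1, 107, 4, 101, 16, 77, 64]… (length divides ord_109(107)).
π_107 has 4 disjoint cycles with lengths [36, 36, 36, 1] on {0,…,108}.
4 cycles on 109: each ℓ→(−1)^(ℓ−1), product (−1)^105 = -1.
Check: (107/109) = -1 by Zolotarev.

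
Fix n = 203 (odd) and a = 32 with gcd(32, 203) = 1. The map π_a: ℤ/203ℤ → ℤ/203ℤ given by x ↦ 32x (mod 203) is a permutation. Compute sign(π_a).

Start at x=8: 8 → 53 → 72 → 71 → 39 → 30 → 148 → … (one orbit).
6 cycles of lengths [84, 84, 28, 3, 3, 1].
Σ(ℓ_i−1) = 203−6 = 197; sign = (−1)^197 = -1.

-1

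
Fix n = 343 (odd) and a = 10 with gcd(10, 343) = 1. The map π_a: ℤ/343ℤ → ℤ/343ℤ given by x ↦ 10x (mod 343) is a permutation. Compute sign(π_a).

Trace 103: π^k(103) = [103, 1, 10, 100, 314, 53, 187] for k=0..6.
Cycle lengths of π_10 on ℤ/343ℤ: [294, 42, 6, 1]; 4 cycles in total.
sign(π) = (−1)^{n − #cycles} = (−1)^{343−4} = (−1)^339 = -1.
Check: (10/343) = -1 by Zolotarev.

-1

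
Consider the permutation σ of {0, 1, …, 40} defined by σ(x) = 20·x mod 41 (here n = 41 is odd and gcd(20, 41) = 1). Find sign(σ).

+1

Start at x=21: 21 → 10 → 36 → 23 → 9 → 16 → 33 → … (one orbit).
Cycle lengths of π_20 on ℤ/41ℤ: [20, 20, 1]; 3 cycles in total.
With 3 cycles on 41 points, sign = (−1)^{41−3} = +1.
Zolotarev: (20|41) = +1, matching the cycle-count sign.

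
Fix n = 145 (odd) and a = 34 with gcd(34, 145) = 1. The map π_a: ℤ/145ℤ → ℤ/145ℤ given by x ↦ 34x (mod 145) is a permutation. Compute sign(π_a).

+1

Trace 34: π^k(34) = [34, 141, 9, 16, 109, 81, 144] for k=0..6.
The orbit structure of x ↦ 34x mod 145: 13 orbits of sizes [14, 14, 14, 14, 14, 14, 14, 14, 14, 14, 2, 2, 1].
With 13 cycles on 145 points, sign = (−1)^{145−13} = +1.
(34|145)_J = +1 (Zolotarev's lemma cross-check).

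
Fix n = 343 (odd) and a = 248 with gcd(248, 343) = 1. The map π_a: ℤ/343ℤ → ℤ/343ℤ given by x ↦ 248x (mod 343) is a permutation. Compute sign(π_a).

-1

Start at x=164: 164 → 198 → 55 → 263 → 54 → 15 → 290 → … (one orbit).
Decompose π into cycles: lengths [294, 42, 6, 1] (4 cycles, including the fixed point 0).
With 4 cycles on 343 points, sign = (−1)^{343−4} = -1.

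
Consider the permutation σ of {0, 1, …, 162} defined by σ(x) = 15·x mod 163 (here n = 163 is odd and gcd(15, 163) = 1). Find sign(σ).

+1

Trace 85: π^k(85) = [85, 134, 54, 158, 88, 16, 77] for k=0..6.
Decompose π into cycles: lengths [81, 81, 1] (3 cycles, including the fixed point 0).
With 3 cycles on 163 points, sign = (−1)^{163−3} = +1.
Check: (15/163) = +1 by Zolotarev.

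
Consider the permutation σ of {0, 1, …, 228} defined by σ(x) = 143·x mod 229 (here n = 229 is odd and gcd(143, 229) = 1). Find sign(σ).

Orbit of 2 under x↦143x: [2, 57, 136, 212, 88, 218, 30]… (length divides ord_229(143)).
π_143 has 4 disjoint cycles with lengths [76, 76, 76, 1] on {0,…,228}.
229 − 4 = 225 transpositions; sign(π) = (−1)^225 = -1.
Via Zolotarev, sign(π_{143}) = (143|229) = -1.

-1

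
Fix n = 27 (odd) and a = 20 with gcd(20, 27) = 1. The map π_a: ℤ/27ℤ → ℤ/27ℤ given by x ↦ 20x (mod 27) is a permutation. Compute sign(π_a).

Trace 4: π^k(4) = [4, 26, 7, 5, 19, 2, 13] for k=0..6.
Cycle type of π: 18 + 6 + 2 + 1; total 4 cycles.
27 − 4 = 23 transpositions; sign(π) = (−1)^23 = -1.
(20|27)_J = -1 (Zolotarev's lemma cross-check).

-1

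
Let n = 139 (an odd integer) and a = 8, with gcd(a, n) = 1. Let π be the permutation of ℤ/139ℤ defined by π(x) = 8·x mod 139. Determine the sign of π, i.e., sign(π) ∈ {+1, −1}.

-1

Orbit of 60 under x↦8x: [60, 63, 87, 1, 8, 64, 95]… (length divides ord_139(8)).
Cycle lengths of π_8 on ℤ/139ℤ: [46, 46, 46, 1]; 4 cycles in total.
4 cycles on 139: each ℓ→(−1)^(ℓ−1), product (−1)^135 = -1.
Zolotarev: (8|139) = -1, matching the cycle-count sign.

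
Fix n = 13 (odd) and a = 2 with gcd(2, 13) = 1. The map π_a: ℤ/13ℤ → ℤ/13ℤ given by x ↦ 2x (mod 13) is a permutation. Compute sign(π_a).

Start at x=1: 1 → 2 → 4 → 8 → 3 → 6 → 12 → … (one orbit).
Cycle type of π: 12 + 1; total 2 cycles.
Σ(ℓ_i−1) = 13−2 = 11; sign = (−1)^11 = -1.
Zolotarev: (2|13) = -1, matching the cycle-count sign.

-1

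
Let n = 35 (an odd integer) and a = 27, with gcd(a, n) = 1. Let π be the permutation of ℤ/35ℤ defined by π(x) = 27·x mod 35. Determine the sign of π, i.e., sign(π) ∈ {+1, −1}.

Start at x=27: 27 → 29 → 13 → 1 → 27 (one orbit).
The orbit structure of x ↦ 27x mod 35: 11 orbits of sizes [4, 4, 4, 4, 4, 4, 4, 2, 2, 2, 1].
11 cycles on 35: each ℓ→(−1)^(ℓ−1), product (−1)^24 = +1.

+1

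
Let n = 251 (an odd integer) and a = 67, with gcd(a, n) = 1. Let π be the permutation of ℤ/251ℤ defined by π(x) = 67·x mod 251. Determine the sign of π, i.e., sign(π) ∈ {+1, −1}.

Trace 192: π^k(192) = [192, 63, 205, 181, 79, 22, 219] for k=0..6.
Decompose π into cycles: lengths [125, 125, 1] (3 cycles, including the fixed point 0).
251 − 3 = 248 transpositions; sign(π) = (−1)^248 = +1.
(67|251)_J = +1 (Zolotarev's lemma cross-check).

+1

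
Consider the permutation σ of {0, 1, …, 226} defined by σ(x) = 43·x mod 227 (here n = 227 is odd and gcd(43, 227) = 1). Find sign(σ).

Orbit of 65 under x↦43x: [65, 71, 102, 73, 188, 139, 75]… (length divides ord_227(43)).
Cycle lengths of π_43 on ℤ/227ℤ: [113, 113, 1]; 3 cycles in total.
3 cycles on 227: each ℓ→(−1)^(ℓ−1), product (−1)^224 = +1.

+1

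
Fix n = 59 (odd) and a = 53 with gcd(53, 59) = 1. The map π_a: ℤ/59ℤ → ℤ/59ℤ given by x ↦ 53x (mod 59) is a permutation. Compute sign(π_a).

Trace 36: π^k(36) = [36, 20, 57, 12, 46, 19, 4] for k=0..6.
Cycle type of π: 29×2 + 1; total 3 cycles.
59 − 3 = 56 transpositions; sign(π) = (−1)^56 = +1.
Via Zolotarev, sign(π_{53}) = (53|59) = +1.

+1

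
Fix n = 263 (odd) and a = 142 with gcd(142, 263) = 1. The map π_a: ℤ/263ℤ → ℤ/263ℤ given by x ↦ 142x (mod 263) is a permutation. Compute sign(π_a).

Start at x=35: 35 → 236 → 111 → 245 → 74 → 251 → 137 → … (one orbit).
Cycle type of π: 262 + 1; total 2 cycles.
Σ(ℓ_i−1) = 263−2 = 261; sign = (−1)^261 = -1.
Via Zolotarev, sign(π_{142}) = (142|263) = -1.

-1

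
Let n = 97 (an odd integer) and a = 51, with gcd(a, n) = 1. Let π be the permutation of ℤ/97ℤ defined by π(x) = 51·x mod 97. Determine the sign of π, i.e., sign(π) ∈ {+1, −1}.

-1

Trace 78: π^k(78) = [78, 1, 51, 79, 52, 33, 34] for k=0..6.
Cycle type of π: 32×3 + 1; total 4 cycles.
Σ(ℓ_i−1) = 97−4 = 93; sign = (−1)^93 = -1.
Via Zolotarev, sign(π_{51}) = (51|97) = -1.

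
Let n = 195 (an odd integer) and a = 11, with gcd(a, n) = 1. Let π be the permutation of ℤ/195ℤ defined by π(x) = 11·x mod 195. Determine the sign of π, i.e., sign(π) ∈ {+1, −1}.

+1

Start at x=161: 161 → 16 → 176 → 181 → 41 → 61 → 86 → … (one orbit).
Decompose π into cycles: lengths [12, 12, 12, 12, 12, 12, 12, 12, 12, 12, 12, 12, 12, 12, 12, 2, 2, 2, 2, 2, 1, 1, 1, 1, 1] (25 cycles, including the fixed point 0).
195 − 25 = 170 transpositions; sign(π) = (−1)^170 = +1.
Via Zolotarev, sign(π_{11}) = (11|195) = +1.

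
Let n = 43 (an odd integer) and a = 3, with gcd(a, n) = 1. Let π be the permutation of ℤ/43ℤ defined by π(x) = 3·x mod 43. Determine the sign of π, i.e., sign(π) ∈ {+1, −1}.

-1

Trace 6: π^k(6) = [6, 18, 11, 33, 13, 39, 31] for k=0..6.
π_3 has 2 disjoint cycles with lengths [42, 1] on {0,…,42}.
n − c = 43 − 2 = 41; sign = (−1)^41 = -1.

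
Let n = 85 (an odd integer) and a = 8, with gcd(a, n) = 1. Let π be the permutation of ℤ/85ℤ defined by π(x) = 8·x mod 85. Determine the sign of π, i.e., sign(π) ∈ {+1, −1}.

-1

Trace 1: π^k(1) = [1, 8, 64, 2, 16, 43, 4] for k=0..6.
12 cycles of lengths [8, 8, 8, 8, 8, 8, 8, 8, 8, 8, 4, 1].
n − c = 85 − 12 = 73; sign = (−1)^73 = -1.
The Jacobi symbol (8|85) = -1 (Zolotarev) agrees.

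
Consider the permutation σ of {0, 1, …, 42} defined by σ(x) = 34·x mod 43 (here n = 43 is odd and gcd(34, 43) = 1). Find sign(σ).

Trace 16: π^k(16) = [16, 28, 6, 32, 13, 12, 21] for k=0..6.
2 cycles of lengths [42, 1].
Σ(ℓ_i−1) = 43−2 = 41; sign = (−1)^41 = -1.

-1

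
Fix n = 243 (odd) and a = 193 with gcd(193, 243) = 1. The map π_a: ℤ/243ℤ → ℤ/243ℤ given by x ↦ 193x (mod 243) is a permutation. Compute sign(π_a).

+1

Start at x=61: 61 → 109 → 139 → 97 → 10 → 229 → 214 → … (one orbit).
11 cycles of lengths [81, 81, 27, 27, 9, 9, 3, 3, 1, 1, 1].
11 cycles on 243: each ℓ→(−1)^(ℓ−1), product (−1)^232 = +1.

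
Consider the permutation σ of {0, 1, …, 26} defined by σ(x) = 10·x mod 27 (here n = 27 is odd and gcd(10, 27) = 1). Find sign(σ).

Trace 19: π^k(19) = [19, 1, 10] for k=0..2.
Decompose π into cycles: lengths [3, 3, 3, 3, 3, 3, 1, 1, 1, 1, 1, 1, 1, 1, 1] (15 cycles, including the fixed point 0).
27 − 15 = 12 transpositions; sign(π) = (−1)^12 = +1.

+1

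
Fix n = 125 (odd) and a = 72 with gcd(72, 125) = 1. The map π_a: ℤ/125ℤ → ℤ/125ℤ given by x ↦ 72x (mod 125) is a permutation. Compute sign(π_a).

-1

Orbit of 21 under x↦72x: [21, 12, 114, 83, 101, 22, 84]… (length divides ord_125(72)).
The orbit structure of x ↦ 72x mod 125: 4 orbits of sizes [100, 20, 4, 1].
sign(π) = (−1)^{n − #cycles} = (−1)^{125−4} = (−1)^121 = -1.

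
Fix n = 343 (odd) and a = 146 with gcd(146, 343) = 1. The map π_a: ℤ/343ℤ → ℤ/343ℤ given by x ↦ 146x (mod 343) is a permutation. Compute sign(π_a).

Start at x=1: 1 → 146 → 50 → 97 → 99 → 48 → 148 → … (one orbit).
π_146 has 46 disjoint cycles with lengths [14, 14, 14, 14, 14, 14, 14, 14, 14, 14, 14, 14, 14, 14, 14, 14, 14, 14, 14, 14, 14, 2, 2, 2, 2, 2, 2, 2, 2, 2, 2, 2, 2, 2, 2, 2, 2, 2, 2, 2, 2, 2, 2, 2, 2, 1] on {0,…,342}.
sign(π) = (−1)^{n − #cycles} = (−1)^{343−46} = (−1)^297 = -1.
Check: (146/343) = -1 by Zolotarev.

-1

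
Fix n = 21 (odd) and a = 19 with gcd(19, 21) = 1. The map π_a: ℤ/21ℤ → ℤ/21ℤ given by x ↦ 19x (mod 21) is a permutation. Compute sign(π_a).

-1

Orbit of 19 under x↦19x: [19, 4, 13, 16, 10, 1]… (length divides ord_21(19)).
Decompose π into cycles: lengths [6, 6, 6, 1, 1, 1] (6 cycles, including the fixed point 0).
With 6 cycles on 21 points, sign = (−1)^{21−6} = -1.
The Jacobi symbol (19|21) = -1 (Zolotarev) agrees.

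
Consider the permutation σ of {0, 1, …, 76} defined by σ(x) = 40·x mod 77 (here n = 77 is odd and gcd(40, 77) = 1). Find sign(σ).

Start at x=67: 67 → 62 → 16 → 24 → 36 → 54 → 4 → … (one orbit).
π_40 has 5 disjoint cycles with lengths [30, 30, 10, 6, 1] on {0,…,76}.
Σ(ℓ_i−1) = 77−5 = 72; sign = (−1)^72 = +1.
(40|77)_J = +1 (Zolotarev's lemma cross-check).

+1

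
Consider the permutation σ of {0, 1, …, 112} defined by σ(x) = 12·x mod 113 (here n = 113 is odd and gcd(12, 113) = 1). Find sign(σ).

-1

Orbit of 21 under x↦12x: [21, 26, 86, 15, 67, 13, 43]… (length divides ord_113(12)).
2 cycles of lengths [112, 1].
sign(π) = (−1)^{n − #cycles} = (−1)^{113−2} = (−1)^111 = -1.
Via Zolotarev, sign(π_{12}) = (12|113) = -1.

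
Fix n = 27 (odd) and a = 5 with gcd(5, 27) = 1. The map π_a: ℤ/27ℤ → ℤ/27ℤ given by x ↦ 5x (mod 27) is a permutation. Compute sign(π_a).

-1

Orbit of 7 under x↦5x: [7, 8, 13, 11, 1, 5, 25]… (length divides ord_27(5)).
4 cycles of lengths [18, 6, 2, 1].
With 4 cycles on 27 points, sign = (−1)^{27−4} = -1.
Check: (5/27) = -1 by Zolotarev.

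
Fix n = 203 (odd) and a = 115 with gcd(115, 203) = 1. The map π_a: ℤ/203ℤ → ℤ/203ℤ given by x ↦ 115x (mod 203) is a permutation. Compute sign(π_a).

Start at x=173: 173 → 1 → 115 → 30 → 202 → 88 → 173 (one orbit).
The orbit structure of x ↦ 115x mod 203: 44 orbits of sizes [6, 6, 6, 6, 6, 6, 6, 6, 6, 6, 6, 6, 6, 6, 6, 6, 6, 6, 6, 6, 6, 6, 6, 6, 6, 6, 6, 6, 6, 2, 2, 2, 2, 2, 2, 2, 2, 2, 2, 2, 2, 2, 2, 1].
sign(π) = (−1)^{n − #cycles} = (−1)^{203−44} = (−1)^159 = -1.
The Jacobi symbol (115|203) = -1 (Zolotarev) agrees.

-1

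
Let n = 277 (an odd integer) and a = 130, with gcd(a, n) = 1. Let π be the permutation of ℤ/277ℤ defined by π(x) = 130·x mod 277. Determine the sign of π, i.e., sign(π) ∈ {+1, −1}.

+1

Trace 131: π^k(131) = [131, 133, 116, 122, 71, 89, 213] for k=0..6.
3 cycles of lengths [138, 138, 1].
277 − 3 = 274 transpositions; sign(π) = (−1)^274 = +1.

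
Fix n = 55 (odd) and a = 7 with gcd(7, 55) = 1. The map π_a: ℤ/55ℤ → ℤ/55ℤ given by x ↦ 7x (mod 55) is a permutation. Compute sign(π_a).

Start at x=43: 43 → 26 → 17 → 9 → 8 → 1 → 7 → … (one orbit).
The orbit structure of x ↦ 7x mod 55: 5 orbits of sizes [20, 20, 10, 4, 1].
n − c = 55 − 5 = 50; sign = (−1)^50 = +1.
Via Zolotarev, sign(π_{7}) = (7|55) = +1.

+1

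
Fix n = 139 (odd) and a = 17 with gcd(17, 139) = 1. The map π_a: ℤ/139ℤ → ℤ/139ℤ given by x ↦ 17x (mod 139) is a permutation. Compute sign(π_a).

-1

Trace 104: π^k(104) = [104, 100, 32, 127, 74, 7, 119] for k=0..6.
π_17 has 2 disjoint cycles with lengths [138, 1] on {0,…,138}.
sign(π) = (−1)^{n − #cycles} = (−1)^{139−2} = (−1)^137 = -1.
(17|139)_J = -1 (Zolotarev's lemma cross-check).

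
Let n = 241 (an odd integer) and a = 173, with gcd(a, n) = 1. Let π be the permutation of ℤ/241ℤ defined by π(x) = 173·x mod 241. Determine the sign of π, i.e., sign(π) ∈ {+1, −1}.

-1

Start at x=189: 189 → 162 → 70 → 60 → 17 → 49 → 42 → … (one orbit).
2 cycles of lengths [240, 1].
n − c = 241 − 2 = 239; sign = (−1)^239 = -1.
(173|241)_J = -1 (Zolotarev's lemma cross-check).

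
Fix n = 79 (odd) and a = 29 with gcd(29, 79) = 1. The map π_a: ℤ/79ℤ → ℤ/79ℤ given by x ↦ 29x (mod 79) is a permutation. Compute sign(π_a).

Trace 37: π^k(37) = [37, 46, 70, 55, 15, 40, 54] for k=0..6.
The orbit structure of x ↦ 29x mod 79: 2 orbits of sizes [78, 1].
Σ(ℓ_i−1) = 79−2 = 77; sign = (−1)^77 = -1.

-1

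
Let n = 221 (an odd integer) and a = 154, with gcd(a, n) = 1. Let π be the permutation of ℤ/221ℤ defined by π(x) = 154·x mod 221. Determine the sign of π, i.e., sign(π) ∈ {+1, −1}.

Trace 154: π^k(154) = [154, 69, 18, 120, 137, 103, 171] for k=0..6.
The orbit structure of x ↦ 154x mod 221: 34 orbits of sizes [12, 12, 12, 12, 12, 12, 12, 12, 12, 12, 12, 12, 12, 12, 12, 12, 12, 1, 1, 1, 1, 1, 1, 1, 1, 1, 1, 1, 1, 1, 1, 1, 1, 1].
sign(π) = (−1)^{n − #cycles} = (−1)^{221−34} = (−1)^187 = -1.

-1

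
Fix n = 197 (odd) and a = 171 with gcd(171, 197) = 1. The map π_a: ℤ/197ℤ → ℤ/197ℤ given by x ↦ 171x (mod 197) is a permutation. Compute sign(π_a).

Trace 28: π^k(28) = [28, 60, 16, 175, 178, 100, 158] for k=0..6.
Decompose π into cycles: lengths [49, 49, 49, 49, 1] (5 cycles, including the fixed point 0).
n − c = 197 − 5 = 192; sign = (−1)^192 = +1.

+1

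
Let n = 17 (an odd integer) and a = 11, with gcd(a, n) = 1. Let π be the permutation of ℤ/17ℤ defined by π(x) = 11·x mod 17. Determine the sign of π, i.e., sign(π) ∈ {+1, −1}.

-1

Start at x=2: 2 → 5 → 4 → 10 → 8 → 3 → 16 → … (one orbit).
Cycle type of π: 16 + 1; total 2 cycles.
Σ(ℓ_i−1) = 17−2 = 15; sign = (−1)^15 = -1.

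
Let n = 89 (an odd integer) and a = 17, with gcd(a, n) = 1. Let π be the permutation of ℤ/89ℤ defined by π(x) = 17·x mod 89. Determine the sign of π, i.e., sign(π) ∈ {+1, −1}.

Orbit of 42 under x↦17x: [42, 2, 34, 44, 36, 78, 80]… (length divides ord_89(17)).
Cycle lengths of π_17 on ℤ/89ℤ: [44, 44, 1]; 3 cycles in total.
89 − 3 = 86 transpositions; sign(π) = (−1)^86 = +1.

+1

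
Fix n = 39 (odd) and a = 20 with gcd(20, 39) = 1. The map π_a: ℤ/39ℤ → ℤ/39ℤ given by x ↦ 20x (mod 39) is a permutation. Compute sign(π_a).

+1

Start at x=1: 1 → 20 → 10 → 5 → 22 → 11 → 25 → … (one orbit).
The orbit structure of x ↦ 20x mod 39: 5 orbits of sizes [12, 12, 12, 2, 1].
With 5 cycles on 39 points, sign = (−1)^{39−5} = +1.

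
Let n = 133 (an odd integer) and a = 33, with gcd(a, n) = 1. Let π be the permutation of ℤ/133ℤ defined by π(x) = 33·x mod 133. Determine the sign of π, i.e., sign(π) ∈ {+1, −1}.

+1

Trace 129: π^k(129) = [129, 1, 33, 25, 27, 93, 10] for k=0..6.
9 cycles of lengths [18, 18, 18, 18, 18, 18, 18, 6, 1].
sign(π) = (−1)^{n − #cycles} = (−1)^{133−9} = (−1)^124 = +1.
The Jacobi symbol (33|133) = +1 (Zolotarev) agrees.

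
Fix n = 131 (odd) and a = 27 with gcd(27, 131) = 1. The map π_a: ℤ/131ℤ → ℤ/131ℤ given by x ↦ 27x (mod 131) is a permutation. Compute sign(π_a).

+1

Start at x=35: 35 → 28 → 101 → 107 → 7 → 58 → 125 → … (one orbit).
Cycle lengths of π_27 on ℤ/131ℤ: [65, 65, 1]; 3 cycles in total.
131 − 3 = 128 transpositions; sign(π) = (−1)^128 = +1.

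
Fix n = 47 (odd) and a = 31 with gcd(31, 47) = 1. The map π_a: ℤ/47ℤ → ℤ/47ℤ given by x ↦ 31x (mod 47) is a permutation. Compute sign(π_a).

Trace 8: π^k(8) = [8, 13, 27, 38, 3, 46, 16] for k=0..6.
Cycle lengths of π_31 on ℤ/47ℤ: [46, 1]; 2 cycles in total.
sign(π) = (−1)^{n − #cycles} = (−1)^{47−2} = (−1)^45 = -1.
The Jacobi symbol (31|47) = -1 (Zolotarev) agrees.

-1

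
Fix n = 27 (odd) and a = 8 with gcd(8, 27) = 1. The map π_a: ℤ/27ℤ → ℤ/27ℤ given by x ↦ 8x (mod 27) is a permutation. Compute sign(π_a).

Start at x=19: 19 → 17 → 1 → 8 → 10 → 26 → 19 (one orbit).
Cycle type of π: 6×3 + 2×4 + 1; total 8 cycles.
8 cycles on 27: each ℓ→(−1)^(ℓ−1), product (−1)^19 = -1.

-1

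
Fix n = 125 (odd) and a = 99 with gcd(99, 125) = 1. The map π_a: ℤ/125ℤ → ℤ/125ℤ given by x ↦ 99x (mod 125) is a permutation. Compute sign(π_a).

+1

Orbit of 26 under x↦99x: [26, 74, 76, 24, 1, 99, 51]… (length divides ord_125(99)).
23 cycles of lengths [10, 10, 10, 10, 10, 10, 10, 10, 10, 10, 2, 2, 2, 2, 2, 2, 2, 2, 2, 2, 2, 2, 1].
125 − 23 = 102 transpositions; sign(π) = (−1)^102 = +1.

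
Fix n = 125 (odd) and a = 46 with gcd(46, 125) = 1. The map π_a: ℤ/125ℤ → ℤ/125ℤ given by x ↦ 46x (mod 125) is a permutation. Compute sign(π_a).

Start at x=16: 16 → 111 → 106 → 1 → 46 → 116 → 86 → … (one orbit).
π_46 has 13 disjoint cycles with lengths [25, 25, 25, 25, 5, 5, 5, 5, 1, 1, 1, 1, 1] on {0,…,124}.
13 cycles on 125: each ℓ→(−1)^(ℓ−1), product (−1)^112 = +1.
Zolotarev: (46|125) = +1, matching the cycle-count sign.

+1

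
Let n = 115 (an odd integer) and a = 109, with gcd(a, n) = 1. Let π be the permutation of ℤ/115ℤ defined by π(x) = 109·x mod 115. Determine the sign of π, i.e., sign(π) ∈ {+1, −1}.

Trace 19: π^k(19) = [19, 1, 109, 36, 14, 31, 44] for k=0..6.
The orbit structure of x ↦ 109x mod 115: 8 orbits of sizes [22, 22, 22, 22, 22, 2, 2, 1].
8 cycles on 115: each ℓ→(−1)^(ℓ−1), product (−1)^107 = -1.
Via Zolotarev, sign(π_{109}) = (109|115) = -1.

-1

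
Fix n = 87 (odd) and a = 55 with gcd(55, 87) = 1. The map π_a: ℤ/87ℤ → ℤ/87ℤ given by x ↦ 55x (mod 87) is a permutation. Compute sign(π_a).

Start at x=37: 37 → 34 → 43 → 16 → 10 → 28 → 61 → … (one orbit).
6 cycles of lengths [28, 28, 28, 1, 1, 1].
87 − 6 = 81 transpositions; sign(π) = (−1)^81 = -1.
Via Zolotarev, sign(π_{55}) = (55|87) = -1.

-1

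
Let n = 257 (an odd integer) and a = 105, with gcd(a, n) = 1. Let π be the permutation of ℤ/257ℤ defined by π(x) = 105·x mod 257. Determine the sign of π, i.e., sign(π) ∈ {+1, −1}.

Trace 99: π^k(99) = [99, 115, 253, 94, 104, 126, 123] for k=0..6.
π_105 has 2 disjoint cycles with lengths [256, 1] on {0,…,256}.
2 cycles on 257: each ℓ→(−1)^(ℓ−1), product (−1)^255 = -1.
Check: (105/257) = -1 by Zolotarev.

-1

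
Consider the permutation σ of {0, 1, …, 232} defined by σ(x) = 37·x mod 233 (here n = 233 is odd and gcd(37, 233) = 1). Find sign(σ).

Start at x=37: 37 → 204 → 92 → 142 → 128 → 76 → 16 → … (one orbit).
9 cycles of lengths [29, 29, 29, 29, 29, 29, 29, 29, 1].
Σ(ℓ_i−1) = 233−9 = 224; sign = (−1)^224 = +1.
Via Zolotarev, sign(π_{37}) = (37|233) = +1.

+1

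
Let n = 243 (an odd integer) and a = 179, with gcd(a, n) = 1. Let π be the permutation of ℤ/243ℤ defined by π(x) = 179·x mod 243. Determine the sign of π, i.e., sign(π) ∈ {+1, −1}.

-1

Start at x=188: 188 → 118 → 224 → 1 → 179 → 208 → 53 → … (one orbit).
14 cycles of lengths [54, 54, 54, 18, 18, 18, 6, 6, 6, 2, 2, 2, 2, 1].
243 − 14 = 229 transpositions; sign(π) = (−1)^229 = -1.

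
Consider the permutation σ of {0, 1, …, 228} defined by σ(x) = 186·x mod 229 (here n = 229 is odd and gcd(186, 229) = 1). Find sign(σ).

Trace 108: π^k(108) = [108, 165, 4, 57, 68, 53, 11] for k=0..6.
7 cycles of lengths [38, 38, 38, 38, 38, 38, 1].
With 7 cycles on 229 points, sign = (−1)^{229−7} = +1.

+1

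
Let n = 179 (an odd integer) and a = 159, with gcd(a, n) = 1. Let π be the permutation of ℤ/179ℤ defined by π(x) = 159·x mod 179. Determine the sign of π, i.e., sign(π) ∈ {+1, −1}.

-1

Start at x=19: 19 → 157 → 82 → 150 → 43 → 35 → 16 → … (one orbit).
Decompose π into cycles: lengths [178, 1] (2 cycles, including the fixed point 0).
Σ(ℓ_i−1) = 179−2 = 177; sign = (−1)^177 = -1.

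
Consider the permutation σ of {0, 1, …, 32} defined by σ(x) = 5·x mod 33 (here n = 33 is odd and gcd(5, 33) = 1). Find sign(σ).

-1

Start at x=1: 1 → 5 → 25 → 26 → 31 → 23 → 16 → … (one orbit).
Cycle lengths of π_5 on ℤ/33ℤ: [10, 10, 5, 5, 2, 1]; 6 cycles in total.
sign(π) = (−1)^{n − #cycles} = (−1)^{33−6} = (−1)^27 = -1.
Check: (5/33) = -1 by Zolotarev.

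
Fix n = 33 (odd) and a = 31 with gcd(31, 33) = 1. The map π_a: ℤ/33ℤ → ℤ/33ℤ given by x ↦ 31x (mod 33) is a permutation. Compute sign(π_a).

+1

Orbit of 4 under x↦31x: [4, 25, 16, 1, 31]… (length divides ord_33(31)).
π_31 has 9 disjoint cycles with lengths [5, 5, 5, 5, 5, 5, 1, 1, 1] on {0,…,32}.
9 cycles on 33: each ℓ→(−1)^(ℓ−1), product (−1)^24 = +1.
(31|33)_J = +1 (Zolotarev's lemma cross-check).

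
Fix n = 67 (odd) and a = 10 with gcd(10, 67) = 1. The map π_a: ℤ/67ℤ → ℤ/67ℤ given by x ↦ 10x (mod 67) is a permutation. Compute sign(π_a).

+1

Trace 62: π^k(62) = [62, 17, 36, 25, 49, 21, 9] for k=0..6.
π_10 has 3 disjoint cycles with lengths [33, 33, 1] on {0,…,66}.
With 3 cycles on 67 points, sign = (−1)^{67−3} = +1.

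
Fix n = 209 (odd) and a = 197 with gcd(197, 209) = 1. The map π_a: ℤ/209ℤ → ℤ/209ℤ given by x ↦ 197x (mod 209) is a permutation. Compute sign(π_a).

Start at x=153: 153 → 45 → 87 → 1 → 197 → 144 → 153 (one orbit).
42 cycles of lengths [6, 6, 6, 6, 6, 6, 6, 6, 6, 6, 6, 6, 6, 6, 6, 6, 6, 6, 6, 6, 6, 6, 6, 6, 6, 6, 6, 6, 6, 6, 3, 3, 3, 3, 3, 3, 2, 2, 2, 2, 2, 1].
42 cycles on 209: each ℓ→(−1)^(ℓ−1), product (−1)^167 = -1.
Via Zolotarev, sign(π_{197}) = (197|209) = -1.

-1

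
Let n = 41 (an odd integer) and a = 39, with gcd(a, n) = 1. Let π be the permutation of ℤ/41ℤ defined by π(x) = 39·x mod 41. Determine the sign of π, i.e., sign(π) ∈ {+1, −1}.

Orbit of 4 under x↦39x: [4, 33, 16, 9, 23, 36, 10]… (length divides ord_41(39)).
Decompose π into cycles: lengths [20, 20, 1] (3 cycles, including the fixed point 0).
Σ(ℓ_i−1) = 41−3 = 38; sign = (−1)^38 = +1.

+1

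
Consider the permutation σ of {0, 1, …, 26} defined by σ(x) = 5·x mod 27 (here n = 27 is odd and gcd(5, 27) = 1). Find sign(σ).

-1

Orbit of 22 under x↦5x: [22, 2, 10, 23, 7, 8, 13]… (length divides ord_27(5)).
Cycle type of π: 18 + 6 + 2 + 1; total 4 cycles.
With 4 cycles on 27 points, sign = (−1)^{27−4} = -1.
Check: (5/27) = -1 by Zolotarev.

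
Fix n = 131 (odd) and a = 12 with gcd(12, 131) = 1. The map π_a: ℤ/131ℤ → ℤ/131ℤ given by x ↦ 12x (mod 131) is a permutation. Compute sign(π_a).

Start at x=108: 108 → 117 → 94 → 80 → 43 → 123 → 35 → … (one orbit).
The orbit structure of x ↦ 12x mod 131: 3 orbits of sizes [65, 65, 1].
With 3 cycles on 131 points, sign = (−1)^{131−3} = +1.

+1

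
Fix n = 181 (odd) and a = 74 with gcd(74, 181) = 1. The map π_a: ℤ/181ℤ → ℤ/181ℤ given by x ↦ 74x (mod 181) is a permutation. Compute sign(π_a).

Start at x=135: 135 → 35 → 56 → 162 → 42 → 31 → 122 → … (one orbit).
π_74 has 10 disjoint cycles with lengths [20, 20, 20, 20, 20, 20, 20, 20, 20, 1] on {0,…,180}.
With 10 cycles on 181 points, sign = (−1)^{181−10} = -1.

-1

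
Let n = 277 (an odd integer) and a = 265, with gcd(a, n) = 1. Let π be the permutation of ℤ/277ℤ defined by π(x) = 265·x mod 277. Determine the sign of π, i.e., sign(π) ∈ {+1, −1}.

+1

Orbit of 23 under x↦265x: [23, 1, 265, 144, 211, 238, 191]… (length divides ord_277(265)).
π_265 has 5 disjoint cycles with lengths [69, 69, 69, 69, 1] on {0,…,276}.
5 cycles on 277: each ℓ→(−1)^(ℓ−1), product (−1)^272 = +1.
Zolotarev: (265|277) = +1, matching the cycle-count sign.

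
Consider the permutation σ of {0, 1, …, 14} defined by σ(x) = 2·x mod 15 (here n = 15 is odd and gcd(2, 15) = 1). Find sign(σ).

+1

Trace 2: π^k(2) = [2, 4, 8, 1] for k=0..3.
The orbit structure of x ↦ 2x mod 15: 5 orbits of sizes [4, 4, 4, 2, 1].
n − c = 15 − 5 = 10; sign = (−1)^10 = +1.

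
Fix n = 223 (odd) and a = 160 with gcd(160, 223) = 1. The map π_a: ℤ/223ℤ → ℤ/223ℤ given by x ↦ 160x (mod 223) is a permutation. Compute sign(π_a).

Start at x=2: 2 → 97 → 133 → 95 → 36 → 185 → 164 → … (one orbit).
π_160 has 2 disjoint cycles with lengths [222, 1] on {0,…,222}.
Σ(ℓ_i−1) = 223−2 = 221; sign = (−1)^221 = -1.

-1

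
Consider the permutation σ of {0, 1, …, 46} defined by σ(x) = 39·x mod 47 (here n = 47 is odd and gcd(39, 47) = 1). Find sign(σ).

-1

Orbit of 28 under x↦39x: [28, 11, 6, 46, 8, 30, 42]… (length divides ord_47(39)).
Cycle lengths of π_39 on ℤ/47ℤ: [46, 1]; 2 cycles in total.
With 2 cycles on 47 points, sign = (−1)^{47−2} = -1.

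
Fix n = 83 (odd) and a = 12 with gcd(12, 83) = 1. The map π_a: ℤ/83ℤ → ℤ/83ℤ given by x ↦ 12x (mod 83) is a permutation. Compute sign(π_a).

Trace 44: π^k(44) = [44, 30, 28, 4, 48, 78, 23] for k=0..6.
3 cycles of lengths [41, 41, 1].
3 cycles on 83: each ℓ→(−1)^(ℓ−1), product (−1)^80 = +1.

+1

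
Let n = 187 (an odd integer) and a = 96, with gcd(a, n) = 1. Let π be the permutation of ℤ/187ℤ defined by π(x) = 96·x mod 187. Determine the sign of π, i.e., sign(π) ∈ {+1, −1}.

+1

Trace 26: π^k(26) = [26, 65, 69, 79, 104, 73, 89] for k=0..6.
π_96 has 5 disjoint cycles with lengths [80, 80, 16, 10, 1] on {0,…,186}.
Σ(ℓ_i−1) = 187−5 = 182; sign = (−1)^182 = +1.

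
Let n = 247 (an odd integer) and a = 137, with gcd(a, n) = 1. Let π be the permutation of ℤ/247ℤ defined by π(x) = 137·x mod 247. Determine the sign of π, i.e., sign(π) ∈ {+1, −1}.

-1

Trace 244: π^k(244) = [244, 83, 9, 245, 220, 6, 81] for k=0..6.
Cycle type of π: 36×6 + 12 + 9×2 + 1; total 10 cycles.
247 − 10 = 237 transpositions; sign(π) = (−1)^237 = -1.
The Jacobi symbol (137|247) = -1 (Zolotarev) agrees.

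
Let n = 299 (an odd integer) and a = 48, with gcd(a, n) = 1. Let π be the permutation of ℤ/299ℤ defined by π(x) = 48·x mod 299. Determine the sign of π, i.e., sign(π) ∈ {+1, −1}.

Orbit of 48 under x↦48x: [48, 211, 261, 269, 55, 248, 243]… (length divides ord_299(48)).
15 cycles of lengths [33, 33, 33, 33, 33, 33, 33, 33, 11, 11, 3, 3, 3, 3, 1].
299 − 15 = 284 transpositions; sign(π) = (−1)^284 = +1.

+1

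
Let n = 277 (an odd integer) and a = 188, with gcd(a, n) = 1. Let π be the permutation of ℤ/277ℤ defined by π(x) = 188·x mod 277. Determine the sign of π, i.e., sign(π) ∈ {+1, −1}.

Trace 85: π^k(85) = [85, 191, 175, 214, 67, 131, 252] for k=0..6.
5 cycles of lengths [69, 69, 69, 69, 1].
5 cycles on 277: each ℓ→(−1)^(ℓ−1), product (−1)^272 = +1.

+1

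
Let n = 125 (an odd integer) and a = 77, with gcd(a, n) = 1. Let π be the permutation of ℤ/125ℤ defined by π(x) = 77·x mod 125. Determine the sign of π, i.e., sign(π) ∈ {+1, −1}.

Trace 33: π^k(33) = [33, 41, 32, 89, 103, 56, 62] for k=0..6.
The orbit structure of x ↦ 77x mod 125: 4 orbits of sizes [100, 20, 4, 1].
Σ(ℓ_i−1) = 125−4 = 121; sign = (−1)^121 = -1.
(77|125)_J = -1 (Zolotarev's lemma cross-check).

-1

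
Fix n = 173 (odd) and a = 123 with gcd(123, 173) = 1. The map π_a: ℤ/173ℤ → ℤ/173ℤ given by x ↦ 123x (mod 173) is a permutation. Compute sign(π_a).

-1

Start at x=137: 137 → 70 → 133 → 97 → 167 → 127 → 51 → … (one orbit).
Cycle lengths of π_123 on ℤ/173ℤ: [172, 1]; 2 cycles in total.
2 cycles on 173: each ℓ→(−1)^(ℓ−1), product (−1)^171 = -1.
Check: (123/173) = -1 by Zolotarev.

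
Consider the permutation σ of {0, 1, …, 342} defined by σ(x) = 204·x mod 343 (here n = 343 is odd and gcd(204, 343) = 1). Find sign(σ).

+1

Trace 99: π^k(99) = [99, 302, 211, 169, 176, 232, 337] for k=0..6.
Cycle type of π: 49×6 + 7×6 + 1×7; total 19 cycles.
With 19 cycles on 343 points, sign = (−1)^{343−19} = +1.
Via Zolotarev, sign(π_{204}) = (204|343) = +1.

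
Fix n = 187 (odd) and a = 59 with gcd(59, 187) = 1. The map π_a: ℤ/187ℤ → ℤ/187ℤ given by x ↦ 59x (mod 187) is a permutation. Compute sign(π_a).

+1

Trace 168: π^k(168) = [168, 1, 59, 115, 53, 135, 111] for k=0..6.
The orbit structure of x ↦ 59x mod 187: 9 orbits of sizes [40, 40, 40, 40, 8, 8, 5, 5, 1].
With 9 cycles on 187 points, sign = (−1)^{187−9} = +1.
Check: (59/187) = +1 by Zolotarev.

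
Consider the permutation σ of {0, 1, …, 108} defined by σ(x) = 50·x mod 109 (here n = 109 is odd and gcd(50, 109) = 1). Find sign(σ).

-1

Start at x=101: 101 → 36 → 56 → 75 → 44 → 20 → 19 → … (one orbit).
Cycle lengths of π_50 on ℤ/109ℤ: [108, 1]; 2 cycles in total.
Σ(ℓ_i−1) = 109−2 = 107; sign = (−1)^107 = -1.
Via Zolotarev, sign(π_{50}) = (50|109) = -1.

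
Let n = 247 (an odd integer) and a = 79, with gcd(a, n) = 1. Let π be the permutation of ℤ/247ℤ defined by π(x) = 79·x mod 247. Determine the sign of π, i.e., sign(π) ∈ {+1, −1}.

Trace 105: π^k(105) = [105, 144, 14, 118, 183, 131, 222] for k=0..6.
Decompose π into cycles: lengths [18, 18, 18, 18, 18, 18, 18, 18, 18, 18, 18, 18, 18, 1, 1, 1, 1, 1, 1, 1, 1, 1, 1, 1, 1, 1] (26 cycles, including the fixed point 0).
247 − 26 = 221 transpositions; sign(π) = (−1)^221 = -1.

-1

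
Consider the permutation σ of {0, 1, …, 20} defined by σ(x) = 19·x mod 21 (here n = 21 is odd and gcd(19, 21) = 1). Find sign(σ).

Orbit of 13 under x↦19x: [13, 16, 10, 1, 19, 4]… (length divides ord_21(19)).
Cycle lengths of π_19 on ℤ/21ℤ: [6, 6, 6, 1, 1, 1]; 6 cycles in total.
n − c = 21 − 6 = 15; sign = (−1)^15 = -1.
Zolotarev: (19|21) = -1, matching the cycle-count sign.

-1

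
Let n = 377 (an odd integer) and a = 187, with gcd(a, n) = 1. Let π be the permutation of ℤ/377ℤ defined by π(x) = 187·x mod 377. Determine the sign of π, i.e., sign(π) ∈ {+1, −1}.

Trace 194: π^k(194) = [194, 86, 248, 5, 181, 294, 313] for k=0..6.
Cycle type of π: 28×12 + 14×2 + 4×3 + 1; total 18 cycles.
n − c = 377 − 18 = 359; sign = (−1)^359 = -1.

-1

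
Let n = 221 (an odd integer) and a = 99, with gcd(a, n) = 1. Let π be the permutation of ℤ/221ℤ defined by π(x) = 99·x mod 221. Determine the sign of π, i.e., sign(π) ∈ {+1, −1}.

+1

Orbit of 190 under x↦99x: [190, 25, 44, 157, 73, 155, 96]… (length divides ord_221(99)).
Cycle type of π: 16×13 + 4×3 + 1; total 17 cycles.
n − c = 221 − 17 = 204; sign = (−1)^204 = +1.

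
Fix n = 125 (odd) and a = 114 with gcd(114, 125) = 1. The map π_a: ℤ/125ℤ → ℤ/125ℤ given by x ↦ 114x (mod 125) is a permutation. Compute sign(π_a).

+1

Trace 9: π^k(9) = [9, 26, 89, 21, 19, 41, 49] for k=0..6.
Cycle type of π: 50×2 + 10×2 + 2×2 + 1; total 7 cycles.
n − c = 125 − 7 = 118; sign = (−1)^118 = +1.
Check: (114/125) = +1 by Zolotarev.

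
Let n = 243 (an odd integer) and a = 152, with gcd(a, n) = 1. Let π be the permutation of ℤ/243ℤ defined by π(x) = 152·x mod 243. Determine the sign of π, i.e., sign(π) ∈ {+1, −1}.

Orbit of 109 under x↦152x: [109, 44, 127, 107, 226, 89, 163]… (length divides ord_243(152)).
14 cycles of lengths [54, 54, 54, 18, 18, 18, 6, 6, 6, 2, 2, 2, 2, 1].
Σ(ℓ_i−1) = 243−14 = 229; sign = (−1)^229 = -1.
(152|243)_J = -1 (Zolotarev's lemma cross-check).

-1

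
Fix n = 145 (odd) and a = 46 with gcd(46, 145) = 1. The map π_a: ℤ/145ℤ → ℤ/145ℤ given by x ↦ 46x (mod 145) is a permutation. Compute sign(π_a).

Orbit of 1 under x↦46x: [1, 46, 86, 41]… (length divides ord_145(46)).
The orbit structure of x ↦ 46x mod 145: 40 orbits of sizes [4, 4, 4, 4, 4, 4, 4, 4, 4, 4, 4, 4, 4, 4, 4, 4, 4, 4, 4, 4, 4, 4, 4, 4, 4, 4, 4, 4, 4, 4, 4, 4, 4, 4, 4, 1, 1, 1, 1, 1].
145 − 40 = 105 transpositions; sign(π) = (−1)^105 = -1.
Via Zolotarev, sign(π_{46}) = (46|145) = -1.

-1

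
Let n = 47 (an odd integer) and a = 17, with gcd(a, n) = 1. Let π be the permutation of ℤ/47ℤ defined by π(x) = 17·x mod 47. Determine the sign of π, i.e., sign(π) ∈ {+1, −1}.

Orbit of 2 under x↦17x: [2, 34, 14, 3, 4, 21, 28]… (length divides ord_47(17)).
The orbit structure of x ↦ 17x mod 47: 3 orbits of sizes [23, 23, 1].
n − c = 47 − 3 = 44; sign = (−1)^44 = +1.
Via Zolotarev, sign(π_{17}) = (17|47) = +1.

+1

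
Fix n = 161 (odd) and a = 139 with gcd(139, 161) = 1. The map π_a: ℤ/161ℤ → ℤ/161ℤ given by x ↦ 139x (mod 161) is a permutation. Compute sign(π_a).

-1

Start at x=139: 139 → 1 → 139 (one orbit).
π_139 has 92 disjoint cycles with lengths [2, 2, 2, 2, 2, 2, 2, 2, 2, 2, 2, 2, 2, 2, 2, 2, 2, 2, 2, 2, 2, 2, 2, 2, 2, 2, 2, 2, 2, 2, 2, 2, 2, 2, 2, 2, 2, 2, 2, 2, 2, 2, 2, 2, 2, 2, 2, 2, 2, 2, 2, 2, 2, 2, 2, 2, 2, 2, 2, 2, 2, 2, 2, 2, 2, 2, 2, 2, 2, 1, 1, 1, 1, 1, 1, 1, 1, 1, 1, 1, 1, 1, 1, 1, 1, 1, 1, 1, 1, 1, 1, 1] on {0,…,160}.
n − c = 161 − 92 = 69; sign = (−1)^69 = -1.
Check: (139/161) = -1 by Zolotarev.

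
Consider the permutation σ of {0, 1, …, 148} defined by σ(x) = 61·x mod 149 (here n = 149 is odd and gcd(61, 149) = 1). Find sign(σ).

+1

Orbit of 19 under x↦61x: [19, 116, 73, 132, 6, 68, 125]… (length divides ord_149(61)).
Decompose π into cycles: lengths [74, 74, 1] (3 cycles, including the fixed point 0).
149 − 3 = 146 transpositions; sign(π) = (−1)^146 = +1.
Via Zolotarev, sign(π_{61}) = (61|149) = +1.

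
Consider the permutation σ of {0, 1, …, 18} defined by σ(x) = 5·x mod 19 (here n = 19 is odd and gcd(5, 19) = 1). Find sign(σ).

+1

Trace 7: π^k(7) = [7, 16, 4, 1, 5, 6, 11] for k=0..6.
Cycle type of π: 9×2 + 1; total 3 cycles.
sign(π) = (−1)^{n − #cycles} = (−1)^{19−3} = (−1)^16 = +1.
(5|19)_J = +1 (Zolotarev's lemma cross-check).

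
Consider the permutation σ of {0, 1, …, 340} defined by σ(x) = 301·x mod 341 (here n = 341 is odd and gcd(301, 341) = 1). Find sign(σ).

-1

Start at x=135: 135 → 56 → 147 → 258 → 251 → 190 → 243 → … (one orbit).
Cycle type of π: 30×11 + 5×2 + 1; total 14 cycles.
341 − 14 = 327 transpositions; sign(π) = (−1)^327 = -1.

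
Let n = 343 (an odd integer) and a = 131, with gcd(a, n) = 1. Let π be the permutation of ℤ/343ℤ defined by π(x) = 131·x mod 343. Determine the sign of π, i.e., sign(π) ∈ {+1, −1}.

-1

Start at x=148: 148 → 180 → 256 → 265 → 72 → 171 → 106 → … (one orbit).
π_131 has 4 disjoint cycles with lengths [294, 42, 6, 1] on {0,…,342}.
n − c = 343 − 4 = 339; sign = (−1)^339 = -1.
The Jacobi symbol (131|343) = -1 (Zolotarev) agrees.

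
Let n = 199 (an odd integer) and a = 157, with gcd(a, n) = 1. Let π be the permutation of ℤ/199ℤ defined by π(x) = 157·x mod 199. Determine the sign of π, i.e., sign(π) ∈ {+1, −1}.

+1

Orbit of 132 under x↦157x: [132, 28, 18, 40, 111, 114, 187]… (length divides ord_199(157)).
7 cycles of lengths [33, 33, 33, 33, 33, 33, 1].
n − c = 199 − 7 = 192; sign = (−1)^192 = +1.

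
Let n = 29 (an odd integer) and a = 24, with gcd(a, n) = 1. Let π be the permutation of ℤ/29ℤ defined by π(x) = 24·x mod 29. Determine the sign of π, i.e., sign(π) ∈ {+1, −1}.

+1

Trace 25: π^k(25) = [25, 20, 16, 7, 23, 1, 24] for k=0..6.
Cycle type of π: 7×4 + 1; total 5 cycles.
With 5 cycles on 29 points, sign = (−1)^{29−5} = +1.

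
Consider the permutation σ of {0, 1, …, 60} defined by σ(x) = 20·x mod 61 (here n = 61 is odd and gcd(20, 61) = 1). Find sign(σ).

Orbit of 34 under x↦20x: [34, 9, 58, 1, 20]… (length divides ord_61(20)).
Cycle lengths of π_20 on ℤ/61ℤ: [5, 5, 5, 5, 5, 5, 5, 5, 5, 5, 5, 5, 1]; 13 cycles in total.
n − c = 61 − 13 = 48; sign = (−1)^48 = +1.
Zolotarev: (20|61) = +1, matching the cycle-count sign.

+1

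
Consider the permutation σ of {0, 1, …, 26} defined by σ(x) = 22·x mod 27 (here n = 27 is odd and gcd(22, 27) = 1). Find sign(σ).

+1

Trace 25: π^k(25) = [25, 10, 4, 7, 19, 13, 16] for k=0..6.
The orbit structure of x ↦ 22x mod 27: 7 orbits of sizes [9, 9, 3, 3, 1, 1, 1].
27 − 7 = 20 transpositions; sign(π) = (−1)^20 = +1.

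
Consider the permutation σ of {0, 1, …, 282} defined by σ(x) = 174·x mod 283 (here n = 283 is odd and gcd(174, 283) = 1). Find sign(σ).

Start at x=36: 36 → 38 → 103 → 93 → 51 → 101 → 28 → … (one orbit).
π_174 has 3 disjoint cycles with lengths [141, 141, 1] on {0,…,282}.
With 3 cycles on 283 points, sign = (−1)^{283−3} = +1.

+1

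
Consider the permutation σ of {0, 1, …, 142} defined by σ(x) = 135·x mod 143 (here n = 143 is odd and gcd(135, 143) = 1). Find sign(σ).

Orbit of 12 under x↦135x: [12, 47, 53, 5, 103, 34, 14]… (length divides ord_143(135)).
Cycle lengths of π_135 on ℤ/143ℤ: [20, 20, 20, 20, 20, 20, 5, 5, 4, 4, 4, 1]; 12 cycles in total.
sign(π) = (−1)^{n − #cycles} = (−1)^{143−12} = (−1)^131 = -1.
Zolotarev: (135|143) = -1, matching the cycle-count sign.

-1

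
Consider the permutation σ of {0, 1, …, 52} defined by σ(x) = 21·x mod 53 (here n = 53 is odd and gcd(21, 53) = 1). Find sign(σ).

-1

Start at x=14: 14 → 29 → 26 → 16 → 18 → 7 → 41 → … (one orbit).
π_21 has 2 disjoint cycles with lengths [52, 1] on {0,…,52}.
53 − 2 = 51 transpositions; sign(π) = (−1)^51 = -1.
Check: (21/53) = -1 by Zolotarev.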